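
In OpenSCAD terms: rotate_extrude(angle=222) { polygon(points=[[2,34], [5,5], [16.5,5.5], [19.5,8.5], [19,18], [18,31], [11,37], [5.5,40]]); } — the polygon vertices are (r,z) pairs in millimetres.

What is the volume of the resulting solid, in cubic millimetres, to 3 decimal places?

Profile (r,z), 8 vertices: (2,34) (5,5) (16.5,5.5) (19.5,8.5) (19,18) (18,31) (11,37) (5.5,40)
edge 0: (2,34)→(5,5)  cross = 2·5 − 5·34 = -160.0000; (r_i+r_j)·cross = 7·-160.0000 = -1120.0000
edge 1: (5,5)→(16.5,5.5)  cross = 5·5.5 − 16.5·5 = -55.0000; (r_i+r_j)·cross = 21.5·-55.0000 = -1182.5000
edge 2: (16.5,5.5)→(19.5,8.5)  cross = 16.5·8.5 − 19.5·5.5 = 33.0000; (r_i+r_j)·cross = 36·33.0000 = 1188.0000
edge 3: (19.5,8.5)→(19,18)  cross = 19.5·18 − 19·8.5 = 189.5000; (r_i+r_j)·cross = 38.5·189.5000 = 7295.7500
edge 4: (19,18)→(18,31)  cross = 19·31 − 18·18 = 265.0000; (r_i+r_j)·cross = 37·265.0000 = 9805.0000
edge 5: (18,31)→(11,37)  cross = 18·37 − 11·31 = 325.0000; (r_i+r_j)·cross = 29·325.0000 = 9425.0000
edge 6: (11,37)→(5.5,40)  cross = 11·40 − 5.5·37 = 236.5000; (r_i+r_j)·cross = 16.5·236.5000 = 3902.2500
edge 7: (5.5,40)→(2,34)  cross = 5.5·34 − 2·40 = 107.0000; (r_i+r_j)·cross = 7.5·107.0000 = 802.5000
Σcross = 941.0000 → A = |Σcross|/2 = 470.5000 mm²
Σ(r_i+r_j)·cross = 30116.0000 → first moment M = |Σ|/6 = 5019.3333
R_c = M/A = 5019.3333/470.5000 = 10.6681 mm
θ = 222° = 3.874631 rad
V = θ·R_c·A = 3.874631·10.6681·470.5000 = 19448.064 mm³

Volume = 19448.064 mm³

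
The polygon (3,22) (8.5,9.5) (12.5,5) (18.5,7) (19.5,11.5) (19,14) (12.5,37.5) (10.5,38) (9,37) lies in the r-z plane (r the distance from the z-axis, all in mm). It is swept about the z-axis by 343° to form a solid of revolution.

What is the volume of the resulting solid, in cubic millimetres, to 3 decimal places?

Profile (r,z), 9 vertices: (3,22) (8.5,9.5) (12.5,5) (18.5,7) (19.5,11.5) (19,14) (12.5,37.5) (10.5,38) (9,37)
edge 0: (3,22)→(8.5,9.5)  cross = 3·9.5 − 8.5·22 = -158.5000; (r_i+r_j)·cross = 11.5·-158.5000 = -1822.7500
edge 1: (8.5,9.5)→(12.5,5)  cross = 8.5·5 − 12.5·9.5 = -76.2500; (r_i+r_j)·cross = 21·-76.2500 = -1601.2500
edge 2: (12.5,5)→(18.5,7)  cross = 12.5·7 − 18.5·5 = -5.0000; (r_i+r_j)·cross = 31·-5.0000 = -155.0000
edge 3: (18.5,7)→(19.5,11.5)  cross = 18.5·11.5 − 19.5·7 = 76.2500; (r_i+r_j)·cross = 38·76.2500 = 2897.5000
edge 4: (19.5,11.5)→(19,14)  cross = 19.5·14 − 19·11.5 = 54.5000; (r_i+r_j)·cross = 38.5·54.5000 = 2098.2500
edge 5: (19,14)→(12.5,37.5)  cross = 19·37.5 − 12.5·14 = 537.5000; (r_i+r_j)·cross = 31.5·537.5000 = 16931.2500
edge 6: (12.5,37.5)→(10.5,38)  cross = 12.5·38 − 10.5·37.5 = 81.2500; (r_i+r_j)·cross = 23·81.2500 = 1868.7500
edge 7: (10.5,38)→(9,37)  cross = 10.5·37 − 9·38 = 46.5000; (r_i+r_j)·cross = 19.5·46.5000 = 906.7500
edge 8: (9,37)→(3,22)  cross = 9·22 − 3·37 = 87.0000; (r_i+r_j)·cross = 12·87.0000 = 1044.0000
Σcross = 643.2500 → A = |Σcross|/2 = 321.6250 mm²
Σ(r_i+r_j)·cross = 22167.5000 → first moment M = |Σ|/6 = 3694.5833
R_c = M/A = 3694.5833/321.6250 = 11.4872 mm
θ = 343° = 5.986479 rad
V = θ·R_c·A = 5.986479·11.4872·321.6250 = 22117.547 mm³

Volume = 22117.547 mm³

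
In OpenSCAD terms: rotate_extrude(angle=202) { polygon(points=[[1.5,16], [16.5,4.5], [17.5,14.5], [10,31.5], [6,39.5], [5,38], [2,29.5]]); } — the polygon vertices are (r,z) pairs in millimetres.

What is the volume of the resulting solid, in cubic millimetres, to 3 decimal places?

Volume = 9452.921 mm³

Profile (r,z), 7 vertices: (1.5,16) (16.5,4.5) (17.5,14.5) (10,31.5) (6,39.5) (5,38) (2,29.5)
edge 0: (1.5,16)→(16.5,4.5)  cross = 1.5·4.5 − 16.5·16 = -257.2500; (r_i+r_j)·cross = 18·-257.2500 = -4630.5000
edge 1: (16.5,4.5)→(17.5,14.5)  cross = 16.5·14.5 − 17.5·4.5 = 160.5000; (r_i+r_j)·cross = 34·160.5000 = 5457.0000
edge 2: (17.5,14.5)→(10,31.5)  cross = 17.5·31.5 − 10·14.5 = 406.2500; (r_i+r_j)·cross = 27.5·406.2500 = 11171.8750
edge 3: (10,31.5)→(6,39.5)  cross = 10·39.5 − 6·31.5 = 206.0000; (r_i+r_j)·cross = 16·206.0000 = 3296.0000
edge 4: (6,39.5)→(5,38)  cross = 6·38 − 5·39.5 = 30.5000; (r_i+r_j)·cross = 11·30.5000 = 335.5000
edge 5: (5,38)→(2,29.5)  cross = 5·29.5 − 2·38 = 71.5000; (r_i+r_j)·cross = 7·71.5000 = 500.5000
edge 6: (2,29.5)→(1.5,16)  cross = 2·16 − 1.5·29.5 = -12.2500; (r_i+r_j)·cross = 3.5·-12.2500 = -42.8750
Σcross = 605.2500 → A = |Σcross|/2 = 302.6250 mm²
Σ(r_i+r_j)·cross = 16087.5000 → first moment M = |Σ|/6 = 2681.2500
R_c = M/A = 2681.2500/302.6250 = 8.8600 mm
θ = 202° = 3.525565 rad
V = θ·R_c·A = 3.525565·8.8600·302.6250 = 9452.921 mm³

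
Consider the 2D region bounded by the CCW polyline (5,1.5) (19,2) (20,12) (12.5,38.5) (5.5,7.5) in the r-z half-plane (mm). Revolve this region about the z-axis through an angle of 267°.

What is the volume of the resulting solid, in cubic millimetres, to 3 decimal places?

Volume = 19111.459 mm³

Profile (r,z), 5 vertices: (5,1.5) (19,2) (20,12) (12.5,38.5) (5.5,7.5)
edge 0: (5,1.5)→(19,2)  cross = 5·2 − 19·1.5 = -18.5000; (r_i+r_j)·cross = 24·-18.5000 = -444.0000
edge 1: (19,2)→(20,12)  cross = 19·12 − 20·2 = 188.0000; (r_i+r_j)·cross = 39·188.0000 = 7332.0000
edge 2: (20,12)→(12.5,38.5)  cross = 20·38.5 − 12.5·12 = 620.0000; (r_i+r_j)·cross = 32.5·620.0000 = 20150.0000
edge 3: (12.5,38.5)→(5.5,7.5)  cross = 12.5·7.5 − 5.5·38.5 = -118.0000; (r_i+r_j)·cross = 18·-118.0000 = -2124.0000
edge 4: (5.5,7.5)→(5,1.5)  cross = 5.5·1.5 − 5·7.5 = -29.2500; (r_i+r_j)·cross = 10.5·-29.2500 = -307.1250
Σcross = 642.2500 → A = |Σcross|/2 = 321.1250 mm²
Σ(r_i+r_j)·cross = 24606.8750 → first moment M = |Σ|/6 = 4101.1458
R_c = M/A = 4101.1458/321.1250 = 12.7712 mm
θ = 267° = 4.660029 rad
V = θ·R_c·A = 4.660029·12.7712·321.1250 = 19111.459 mm³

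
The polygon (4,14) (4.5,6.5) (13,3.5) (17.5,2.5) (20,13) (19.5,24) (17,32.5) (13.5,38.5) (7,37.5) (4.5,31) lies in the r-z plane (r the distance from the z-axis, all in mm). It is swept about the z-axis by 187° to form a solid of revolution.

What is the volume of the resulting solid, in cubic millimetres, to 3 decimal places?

Volume = 17906.379 mm³

Profile (r,z), 10 vertices: (4,14) (4.5,6.5) (13,3.5) (17.5,2.5) (20,13) (19.5,24) (17,32.5) (13.5,38.5) (7,37.5) (4.5,31)
edge 0: (4,14)→(4.5,6.5)  cross = 4·6.5 − 4.5·14 = -37.0000; (r_i+r_j)·cross = 8.5·-37.0000 = -314.5000
edge 1: (4.5,6.5)→(13,3.5)  cross = 4.5·3.5 − 13·6.5 = -68.7500; (r_i+r_j)·cross = 17.5·-68.7500 = -1203.1250
edge 2: (13,3.5)→(17.5,2.5)  cross = 13·2.5 − 17.5·3.5 = -28.7500; (r_i+r_j)·cross = 30.5·-28.7500 = -876.8750
edge 3: (17.5,2.5)→(20,13)  cross = 17.5·13 − 20·2.5 = 177.5000; (r_i+r_j)·cross = 37.5·177.5000 = 6656.2500
edge 4: (20,13)→(19.5,24)  cross = 20·24 − 19.5·13 = 226.5000; (r_i+r_j)·cross = 39.5·226.5000 = 8946.7500
edge 5: (19.5,24)→(17,32.5)  cross = 19.5·32.5 − 17·24 = 225.7500; (r_i+r_j)·cross = 36.5·225.7500 = 8239.8750
edge 6: (17,32.5)→(13.5,38.5)  cross = 17·38.5 − 13.5·32.5 = 215.7500; (r_i+r_j)·cross = 30.5·215.7500 = 6580.3750
edge 7: (13.5,38.5)→(7,37.5)  cross = 13.5·37.5 − 7·38.5 = 236.7500; (r_i+r_j)·cross = 20.5·236.7500 = 4853.3750
edge 8: (7,37.5)→(4.5,31)  cross = 7·31 − 4.5·37.5 = 48.2500; (r_i+r_j)·cross = 11.5·48.2500 = 554.8750
edge 9: (4.5,31)→(4,14)  cross = 4.5·14 − 4·31 = -61.0000; (r_i+r_j)·cross = 8.5·-61.0000 = -518.5000
Σcross = 935.0000 → A = |Σcross|/2 = 467.5000 mm²
Σ(r_i+r_j)·cross = 32918.5000 → first moment M = |Σ|/6 = 5486.4167
R_c = M/A = 5486.4167/467.5000 = 11.7357 mm
θ = 187° = 3.263766 rad
V = θ·R_c·A = 3.263766·11.7357·467.5000 = 17906.379 mm³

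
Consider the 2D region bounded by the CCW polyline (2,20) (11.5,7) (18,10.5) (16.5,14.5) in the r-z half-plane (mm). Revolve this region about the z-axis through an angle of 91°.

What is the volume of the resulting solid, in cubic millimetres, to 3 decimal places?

Volume = 1462.513 mm³

Profile (r,z), 4 vertices: (2,20) (11.5,7) (18,10.5) (16.5,14.5)
edge 0: (2,20)→(11.5,7)  cross = 2·7 − 11.5·20 = -216.0000; (r_i+r_j)·cross = 13.5·-216.0000 = -2916.0000
edge 1: (11.5,7)→(18,10.5)  cross = 11.5·10.5 − 18·7 = -5.2500; (r_i+r_j)·cross = 29.5·-5.2500 = -154.8750
edge 2: (18,10.5)→(16.5,14.5)  cross = 18·14.5 − 16.5·10.5 = 87.7500; (r_i+r_j)·cross = 34.5·87.7500 = 3027.3750
edge 3: (16.5,14.5)→(2,20)  cross = 16.5·20 − 2·14.5 = 301.0000; (r_i+r_j)·cross = 18.5·301.0000 = 5568.5000
Σcross = 167.5000 → A = |Σcross|/2 = 83.7500 mm²
Σ(r_i+r_j)·cross = 5525.0000 → first moment M = |Σ|/6 = 920.8333
R_c = M/A = 920.8333/83.7500 = 10.9950 mm
θ = 91° = 1.588250 rad
V = θ·R_c·A = 1.588250·10.9950·83.7500 = 1462.513 mm³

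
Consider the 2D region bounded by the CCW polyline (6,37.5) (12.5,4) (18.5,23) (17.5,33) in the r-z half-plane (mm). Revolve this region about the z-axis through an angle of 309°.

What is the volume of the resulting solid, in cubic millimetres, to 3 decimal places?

Profile (r,z), 4 vertices: (6,37.5) (12.5,4) (18.5,23) (17.5,33)
edge 0: (6,37.5)→(12.5,4)  cross = 6·4 − 12.5·37.5 = -444.7500; (r_i+r_j)·cross = 18.5·-444.7500 = -8227.8750
edge 1: (12.5,4)→(18.5,23)  cross = 12.5·23 − 18.5·4 = 213.5000; (r_i+r_j)·cross = 31·213.5000 = 6618.5000
edge 2: (18.5,23)→(17.5,33)  cross = 18.5·33 − 17.5·23 = 208.0000; (r_i+r_j)·cross = 36·208.0000 = 7488.0000
edge 3: (17.5,33)→(6,37.5)  cross = 17.5·37.5 − 6·33 = 458.2500; (r_i+r_j)·cross = 23.5·458.2500 = 10768.8750
Σcross = 435.0000 → A = |Σcross|/2 = 217.5000 mm²
Σ(r_i+r_j)·cross = 16647.5000 → first moment M = |Σ|/6 = 2774.5833
R_c = M/A = 2774.5833/217.5000 = 12.7567 mm
θ = 309° = 5.393067 rad
V = θ·R_c·A = 5.393067·12.7567·217.5000 = 14963.515 mm³

Volume = 14963.515 mm³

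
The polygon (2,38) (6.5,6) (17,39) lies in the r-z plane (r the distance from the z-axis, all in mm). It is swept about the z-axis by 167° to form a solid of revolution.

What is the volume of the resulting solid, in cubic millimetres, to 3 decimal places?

Volume = 6001.731 mm³

Profile (r,z), 3 vertices: (2,38) (6.5,6) (17,39)
edge 0: (2,38)→(6.5,6)  cross = 2·6 − 6.5·38 = -235.0000; (r_i+r_j)·cross = 8.5·-235.0000 = -1997.5000
edge 1: (6.5,6)→(17,39)  cross = 6.5·39 − 17·6 = 151.5000; (r_i+r_j)·cross = 23.5·151.5000 = 3560.2500
edge 2: (17,39)→(2,38)  cross = 17·38 − 2·39 = 568.0000; (r_i+r_j)·cross = 19·568.0000 = 10792.0000
Σcross = 484.5000 → A = |Σcross|/2 = 242.2500 mm²
Σ(r_i+r_j)·cross = 12354.7500 → first moment M = |Σ|/6 = 2059.1250
R_c = M/A = 2059.1250/242.2500 = 8.5000 mm
θ = 167° = 2.914700 rad
V = θ·R_c·A = 2.914700·8.5000·242.2500 = 6001.731 mm³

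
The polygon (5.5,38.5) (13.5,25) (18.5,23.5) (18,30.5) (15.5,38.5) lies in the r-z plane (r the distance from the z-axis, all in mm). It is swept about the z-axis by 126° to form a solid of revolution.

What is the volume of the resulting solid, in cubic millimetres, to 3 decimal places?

Volume = 3191.740 mm³

Profile (r,z), 5 vertices: (5.5,38.5) (13.5,25) (18.5,23.5) (18,30.5) (15.5,38.5)
edge 0: (5.5,38.5)→(13.5,25)  cross = 5.5·25 − 13.5·38.5 = -382.2500; (r_i+r_j)·cross = 19·-382.2500 = -7262.7500
edge 1: (13.5,25)→(18.5,23.5)  cross = 13.5·23.5 − 18.5·25 = -145.2500; (r_i+r_j)·cross = 32·-145.2500 = -4648.0000
edge 2: (18.5,23.5)→(18,30.5)  cross = 18.5·30.5 − 18·23.5 = 141.2500; (r_i+r_j)·cross = 36.5·141.2500 = 5155.6250
edge 3: (18,30.5)→(15.5,38.5)  cross = 18·38.5 − 15.5·30.5 = 220.2500; (r_i+r_j)·cross = 33.5·220.2500 = 7378.3750
edge 4: (15.5,38.5)→(5.5,38.5)  cross = 15.5·38.5 − 5.5·38.5 = 385.0000; (r_i+r_j)·cross = 21·385.0000 = 8085.0000
Σcross = 219.0000 → A = |Σcross|/2 = 109.5000 mm²
Σ(r_i+r_j)·cross = 8708.2500 → first moment M = |Σ|/6 = 1451.3750
R_c = M/A = 1451.3750/109.5000 = 13.2546 mm
θ = 126° = 2.199115 rad
V = θ·R_c·A = 2.199115·13.2546·109.5000 = 3191.740 mm³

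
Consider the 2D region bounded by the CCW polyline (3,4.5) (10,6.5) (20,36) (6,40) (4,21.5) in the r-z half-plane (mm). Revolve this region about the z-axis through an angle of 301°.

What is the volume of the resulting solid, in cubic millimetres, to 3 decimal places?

Volume = 18489.486 mm³

Profile (r,z), 5 vertices: (3,4.5) (10,6.5) (20,36) (6,40) (4,21.5)
edge 0: (3,4.5)→(10,6.5)  cross = 3·6.5 − 10·4.5 = -25.5000; (r_i+r_j)·cross = 13·-25.5000 = -331.5000
edge 1: (10,6.5)→(20,36)  cross = 10·36 − 20·6.5 = 230.0000; (r_i+r_j)·cross = 30·230.0000 = 6900.0000
edge 2: (20,36)→(6,40)  cross = 20·40 − 6·36 = 584.0000; (r_i+r_j)·cross = 26·584.0000 = 15184.0000
edge 3: (6,40)→(4,21.5)  cross = 6·21.5 − 4·40 = -31.0000; (r_i+r_j)·cross = 10·-31.0000 = -310.0000
edge 4: (4,21.5)→(3,4.5)  cross = 4·4.5 − 3·21.5 = -46.5000; (r_i+r_j)·cross = 7·-46.5000 = -325.5000
Σcross = 711.0000 → A = |Σcross|/2 = 355.5000 mm²
Σ(r_i+r_j)·cross = 21117.0000 → first moment M = |Σ|/6 = 3519.5000
R_c = M/A = 3519.5000/355.5000 = 9.9001 mm
θ = 301° = 5.253441 rad
V = θ·R_c·A = 5.253441·9.9001·355.5000 = 18489.486 mm³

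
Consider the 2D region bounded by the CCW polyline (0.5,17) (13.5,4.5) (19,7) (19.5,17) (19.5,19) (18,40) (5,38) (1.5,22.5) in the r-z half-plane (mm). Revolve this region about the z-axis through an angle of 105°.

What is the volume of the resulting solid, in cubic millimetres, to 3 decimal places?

Volume = 10310.947 mm³

Profile (r,z), 8 vertices: (0.5,17) (13.5,4.5) (19,7) (19.5,17) (19.5,19) (18,40) (5,38) (1.5,22.5)
edge 0: (0.5,17)→(13.5,4.5)  cross = 0.5·4.5 − 13.5·17 = -227.2500; (r_i+r_j)·cross = 14·-227.2500 = -3181.5000
edge 1: (13.5,4.5)→(19,7)  cross = 13.5·7 − 19·4.5 = 9.0000; (r_i+r_j)·cross = 32.5·9.0000 = 292.5000
edge 2: (19,7)→(19.5,17)  cross = 19·17 − 19.5·7 = 186.5000; (r_i+r_j)·cross = 38.5·186.5000 = 7180.2500
edge 3: (19.5,17)→(19.5,19)  cross = 19.5·19 − 19.5·17 = 39.0000; (r_i+r_j)·cross = 39·39.0000 = 1521.0000
edge 4: (19.5,19)→(18,40)  cross = 19.5·40 − 18·19 = 438.0000; (r_i+r_j)·cross = 37.5·438.0000 = 16425.0000
edge 5: (18,40)→(5,38)  cross = 18·38 − 5·40 = 484.0000; (r_i+r_j)·cross = 23·484.0000 = 11132.0000
edge 6: (5,38)→(1.5,22.5)  cross = 5·22.5 − 1.5·38 = 55.5000; (r_i+r_j)·cross = 6.5·55.5000 = 360.7500
edge 7: (1.5,22.5)→(0.5,17)  cross = 1.5·17 − 0.5·22.5 = 14.2500; (r_i+r_j)·cross = 2·14.2500 = 28.5000
Σcross = 999.0000 → A = |Σcross|/2 = 499.5000 mm²
Σ(r_i+r_j)·cross = 33758.5000 → first moment M = |Σ|/6 = 5626.4167
R_c = M/A = 5626.4167/499.5000 = 11.2641 mm
θ = 105° = 1.832596 rad
V = θ·R_c·A = 1.832596·11.2641·499.5000 = 10310.947 mm³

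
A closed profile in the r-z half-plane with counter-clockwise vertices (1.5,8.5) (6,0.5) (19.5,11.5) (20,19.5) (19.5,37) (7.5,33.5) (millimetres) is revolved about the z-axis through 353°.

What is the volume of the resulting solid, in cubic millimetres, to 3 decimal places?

Volume = 32392.292 mm³

Profile (r,z), 6 vertices: (1.5,8.5) (6,0.5) (19.5,11.5) (20,19.5) (19.5,37) (7.5,33.5)
edge 0: (1.5,8.5)→(6,0.5)  cross = 1.5·0.5 − 6·8.5 = -50.2500; (r_i+r_j)·cross = 7.5·-50.2500 = -376.8750
edge 1: (6,0.5)→(19.5,11.5)  cross = 6·11.5 − 19.5·0.5 = 59.2500; (r_i+r_j)·cross = 25.5·59.2500 = 1510.8750
edge 2: (19.5,11.5)→(20,19.5)  cross = 19.5·19.5 − 20·11.5 = 150.2500; (r_i+r_j)·cross = 39.5·150.2500 = 5934.8750
edge 3: (20,19.5)→(19.5,37)  cross = 20·37 − 19.5·19.5 = 359.7500; (r_i+r_j)·cross = 39.5·359.7500 = 14210.1250
edge 4: (19.5,37)→(7.5,33.5)  cross = 19.5·33.5 − 7.5·37 = 375.7500; (r_i+r_j)·cross = 27·375.7500 = 10145.2500
edge 5: (7.5,33.5)→(1.5,8.5)  cross = 7.5·8.5 − 1.5·33.5 = 13.5000; (r_i+r_j)·cross = 9·13.5000 = 121.5000
Σcross = 908.2500 → A = |Σcross|/2 = 454.1250 mm²
Σ(r_i+r_j)·cross = 31545.7500 → first moment M = |Σ|/6 = 5257.6250
R_c = M/A = 5257.6250/454.1250 = 11.5775 mm
θ = 353° = 6.161012 rad
V = θ·R_c·A = 6.161012·11.5775·454.1250 = 32392.292 mm³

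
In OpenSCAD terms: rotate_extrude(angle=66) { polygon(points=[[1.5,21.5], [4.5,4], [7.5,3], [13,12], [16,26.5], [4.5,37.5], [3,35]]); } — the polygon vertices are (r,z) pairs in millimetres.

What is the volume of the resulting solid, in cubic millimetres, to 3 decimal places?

Profile (r,z), 7 vertices: (1.5,21.5) (4.5,4) (7.5,3) (13,12) (16,26.5) (4.5,37.5) (3,35)
edge 0: (1.5,21.5)→(4.5,4)  cross = 1.5·4 − 4.5·21.5 = -90.7500; (r_i+r_j)·cross = 6·-90.7500 = -544.5000
edge 1: (4.5,4)→(7.5,3)  cross = 4.5·3 − 7.5·4 = -16.5000; (r_i+r_j)·cross = 12·-16.5000 = -198.0000
edge 2: (7.5,3)→(13,12)  cross = 7.5·12 − 13·3 = 51.0000; (r_i+r_j)·cross = 20.5·51.0000 = 1045.5000
edge 3: (13,12)→(16,26.5)  cross = 13·26.5 − 16·12 = 152.5000; (r_i+r_j)·cross = 29·152.5000 = 4422.5000
edge 4: (16,26.5)→(4.5,37.5)  cross = 16·37.5 − 4.5·26.5 = 480.7500; (r_i+r_j)·cross = 20.5·480.7500 = 9855.3750
edge 5: (4.5,37.5)→(3,35)  cross = 4.5·35 − 3·37.5 = 45.0000; (r_i+r_j)·cross = 7.5·45.0000 = 337.5000
edge 6: (3,35)→(1.5,21.5)  cross = 3·21.5 − 1.5·35 = 12.0000; (r_i+r_j)·cross = 4.5·12.0000 = 54.0000
Σcross = 634.0000 → A = |Σcross|/2 = 317.0000 mm²
Σ(r_i+r_j)·cross = 14972.3750 → first moment M = |Σ|/6 = 2495.3958
R_c = M/A = 2495.3958/317.0000 = 7.8719 mm
θ = 66° = 1.151917 rad
V = θ·R_c·A = 1.151917·7.8719·317.0000 = 2874.490 mm³

Volume = 2874.490 mm³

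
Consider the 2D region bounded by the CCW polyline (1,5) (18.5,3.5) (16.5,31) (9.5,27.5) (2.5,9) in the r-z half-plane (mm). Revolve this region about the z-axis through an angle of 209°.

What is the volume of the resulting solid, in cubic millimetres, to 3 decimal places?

Profile (r,z), 5 vertices: (1,5) (18.5,3.5) (16.5,31) (9.5,27.5) (2.5,9)
edge 0: (1,5)→(18.5,3.5)  cross = 1·3.5 − 18.5·5 = -89.0000; (r_i+r_j)·cross = 19.5·-89.0000 = -1735.5000
edge 1: (18.5,3.5)→(16.5,31)  cross = 18.5·31 − 16.5·3.5 = 515.7500; (r_i+r_j)·cross = 35·515.7500 = 18051.2500
edge 2: (16.5,31)→(9.5,27.5)  cross = 16.5·27.5 − 9.5·31 = 159.2500; (r_i+r_j)·cross = 26·159.2500 = 4140.5000
edge 3: (9.5,27.5)→(2.5,9)  cross = 9.5·9 − 2.5·27.5 = 16.7500; (r_i+r_j)·cross = 12·16.7500 = 201.0000
edge 4: (2.5,9)→(1,5)  cross = 2.5·5 − 1·9 = 3.5000; (r_i+r_j)·cross = 3.5·3.5000 = 12.2500
Σcross = 606.2500 → A = |Σcross|/2 = 303.1250 mm²
Σ(r_i+r_j)·cross = 20669.5000 → first moment M = |Σ|/6 = 3444.9167
R_c = M/A = 3444.9167/303.1250 = 11.3647 mm
θ = 209° = 3.647738 rad
V = θ·R_c·A = 3.647738·11.3647·303.1250 = 12566.154 mm³

Volume = 12566.154 mm³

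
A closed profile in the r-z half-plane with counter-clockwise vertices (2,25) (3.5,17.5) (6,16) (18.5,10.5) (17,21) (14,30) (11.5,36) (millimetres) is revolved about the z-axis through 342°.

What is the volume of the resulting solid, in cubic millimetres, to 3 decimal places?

Profile (r,z), 7 vertices: (2,25) (3.5,17.5) (6,16) (18.5,10.5) (17,21) (14,30) (11.5,36)
edge 0: (2,25)→(3.5,17.5)  cross = 2·17.5 − 3.5·25 = -52.5000; (r_i+r_j)·cross = 5.5·-52.5000 = -288.7500
edge 1: (3.5,17.5)→(6,16)  cross = 3.5·16 − 6·17.5 = -49.0000; (r_i+r_j)·cross = 9.5·-49.0000 = -465.5000
edge 2: (6,16)→(18.5,10.5)  cross = 6·10.5 − 18.5·16 = -233.0000; (r_i+r_j)·cross = 24.5·-233.0000 = -5708.5000
edge 3: (18.5,10.5)→(17,21)  cross = 18.5·21 − 17·10.5 = 210.0000; (r_i+r_j)·cross = 35.5·210.0000 = 7455.0000
edge 4: (17,21)→(14,30)  cross = 17·30 − 14·21 = 216.0000; (r_i+r_j)·cross = 31·216.0000 = 6696.0000
edge 5: (14,30)→(11.5,36)  cross = 14·36 − 11.5·30 = 159.0000; (r_i+r_j)·cross = 25.5·159.0000 = 4054.5000
edge 6: (11.5,36)→(2,25)  cross = 11.5·25 − 2·36 = 215.5000; (r_i+r_j)·cross = 13.5·215.5000 = 2909.2500
Σcross = 466.0000 → A = |Σcross|/2 = 233.0000 mm²
Σ(r_i+r_j)·cross = 14652.0000 → first moment M = |Σ|/6 = 2442.0000
R_c = M/A = 2442.0000/233.0000 = 10.4807 mm
θ = 342° = 5.969026 rad
V = θ·R_c·A = 5.969026·10.4807·233.0000 = 14576.362 mm³

Volume = 14576.362 mm³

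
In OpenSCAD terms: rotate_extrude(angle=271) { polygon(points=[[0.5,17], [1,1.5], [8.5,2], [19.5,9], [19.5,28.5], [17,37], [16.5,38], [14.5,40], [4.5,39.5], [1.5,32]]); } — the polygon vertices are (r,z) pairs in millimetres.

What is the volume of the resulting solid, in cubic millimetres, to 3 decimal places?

Volume = 29137.208 mm³

Profile (r,z), 10 vertices: (0.5,17) (1,1.5) (8.5,2) (19.5,9) (19.5,28.5) (17,37) (16.5,38) (14.5,40) (4.5,39.5) (1.5,32)
edge 0: (0.5,17)→(1,1.5)  cross = 0.5·1.5 − 1·17 = -16.2500; (r_i+r_j)·cross = 1.5·-16.2500 = -24.3750
edge 1: (1,1.5)→(8.5,2)  cross = 1·2 − 8.5·1.5 = -10.7500; (r_i+r_j)·cross = 9.5·-10.7500 = -102.1250
edge 2: (8.5,2)→(19.5,9)  cross = 8.5·9 − 19.5·2 = 37.5000; (r_i+r_j)·cross = 28·37.5000 = 1050.0000
edge 3: (19.5,9)→(19.5,28.5)  cross = 19.5·28.5 − 19.5·9 = 380.2500; (r_i+r_j)·cross = 39·380.2500 = 14829.7500
edge 4: (19.5,28.5)→(17,37)  cross = 19.5·37 − 17·28.5 = 237.0000; (r_i+r_j)·cross = 36.5·237.0000 = 8650.5000
edge 5: (17,37)→(16.5,38)  cross = 17·38 − 16.5·37 = 35.5000; (r_i+r_j)·cross = 33.5·35.5000 = 1189.2500
edge 6: (16.5,38)→(14.5,40)  cross = 16.5·40 − 14.5·38 = 109.0000; (r_i+r_j)·cross = 31·109.0000 = 3379.0000
edge 7: (14.5,40)→(4.5,39.5)  cross = 14.5·39.5 − 4.5·40 = 392.7500; (r_i+r_j)·cross = 19·392.7500 = 7462.2500
edge 8: (4.5,39.5)→(1.5,32)  cross = 4.5·32 − 1.5·39.5 = 84.7500; (r_i+r_j)·cross = 6·84.7500 = 508.5000
edge 9: (1.5,32)→(0.5,17)  cross = 1.5·17 − 0.5·32 = 9.5000; (r_i+r_j)·cross = 2·9.5000 = 19.0000
Σcross = 1259.2500 → A = |Σcross|/2 = 629.6250 mm²
Σ(r_i+r_j)·cross = 36961.7500 → first moment M = |Σ|/6 = 6160.2917
R_c = M/A = 6160.2917/629.6250 = 9.7841 mm
θ = 271° = 4.729842 rad
V = θ·R_c·A = 4.729842·9.7841·629.6250 = 29137.208 mm³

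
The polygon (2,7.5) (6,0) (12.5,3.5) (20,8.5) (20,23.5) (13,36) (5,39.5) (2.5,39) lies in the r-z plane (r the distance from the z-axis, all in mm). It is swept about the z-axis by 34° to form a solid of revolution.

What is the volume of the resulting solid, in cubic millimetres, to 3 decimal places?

Volume = 3297.726 mm³

Profile (r,z), 8 vertices: (2,7.5) (6,0) (12.5,3.5) (20,8.5) (20,23.5) (13,36) (5,39.5) (2.5,39)
edge 0: (2,7.5)→(6,0)  cross = 2·0 − 6·7.5 = -45.0000; (r_i+r_j)·cross = 8·-45.0000 = -360.0000
edge 1: (6,0)→(12.5,3.5)  cross = 6·3.5 − 12.5·0 = 21.0000; (r_i+r_j)·cross = 18.5·21.0000 = 388.5000
edge 2: (12.5,3.5)→(20,8.5)  cross = 12.5·8.5 − 20·3.5 = 36.2500; (r_i+r_j)·cross = 32.5·36.2500 = 1178.1250
edge 3: (20,8.5)→(20,23.5)  cross = 20·23.5 − 20·8.5 = 300.0000; (r_i+r_j)·cross = 40·300.0000 = 12000.0000
edge 4: (20,23.5)→(13,36)  cross = 20·36 − 13·23.5 = 414.5000; (r_i+r_j)·cross = 33·414.5000 = 13678.5000
edge 5: (13,36)→(5,39.5)  cross = 13·39.5 − 5·36 = 333.5000; (r_i+r_j)·cross = 18·333.5000 = 6003.0000
edge 6: (5,39.5)→(2.5,39)  cross = 5·39 − 2.5·39.5 = 96.2500; (r_i+r_j)·cross = 7.5·96.2500 = 721.8750
edge 7: (2.5,39)→(2,7.5)  cross = 2.5·7.5 − 2·39 = -59.2500; (r_i+r_j)·cross = 4.5·-59.2500 = -266.6250
Σcross = 1097.2500 → A = |Σcross|/2 = 548.6250 mm²
Σ(r_i+r_j)·cross = 33343.3750 → first moment M = |Σ|/6 = 5557.2292
R_c = M/A = 5557.2292/548.6250 = 10.1294 mm
θ = 34° = 0.593412 rad
V = θ·R_c·A = 0.593412·10.1294·548.6250 = 3297.726 mm³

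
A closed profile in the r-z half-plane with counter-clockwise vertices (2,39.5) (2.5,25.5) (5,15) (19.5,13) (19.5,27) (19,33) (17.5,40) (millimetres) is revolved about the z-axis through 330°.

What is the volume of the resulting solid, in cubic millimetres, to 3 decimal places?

Profile (r,z), 7 vertices: (2,39.5) (2.5,25.5) (5,15) (19.5,13) (19.5,27) (19,33) (17.5,40)
edge 0: (2,39.5)→(2.5,25.5)  cross = 2·25.5 − 2.5·39.5 = -47.7500; (r_i+r_j)·cross = 4.5·-47.7500 = -214.8750
edge 1: (2.5,25.5)→(5,15)  cross = 2.5·15 − 5·25.5 = -90.0000; (r_i+r_j)·cross = 7.5·-90.0000 = -675.0000
edge 2: (5,15)→(19.5,13)  cross = 5·13 − 19.5·15 = -227.5000; (r_i+r_j)·cross = 24.5·-227.5000 = -5573.7500
edge 3: (19.5,13)→(19.5,27)  cross = 19.5·27 − 19.5·13 = 273.0000; (r_i+r_j)·cross = 39·273.0000 = 10647.0000
edge 4: (19.5,27)→(19,33)  cross = 19.5·33 − 19·27 = 130.5000; (r_i+r_j)·cross = 38.5·130.5000 = 5024.2500
edge 5: (19,33)→(17.5,40)  cross = 19·40 − 17.5·33 = 182.5000; (r_i+r_j)·cross = 36.5·182.5000 = 6661.2500
edge 6: (17.5,40)→(2,39.5)  cross = 17.5·39.5 − 2·40 = 611.2500; (r_i+r_j)·cross = 19.5·611.2500 = 11919.3750
Σcross = 832.0000 → A = |Σcross|/2 = 416.0000 mm²
Σ(r_i+r_j)·cross = 27788.2500 → first moment M = |Σ|/6 = 4631.3750
R_c = M/A = 4631.3750/416.0000 = 11.1331 mm
θ = 330° = 5.759587 rad
V = θ·R_c·A = 5.759587·11.1331·416.0000 = 26674.805 mm³

Volume = 26674.805 mm³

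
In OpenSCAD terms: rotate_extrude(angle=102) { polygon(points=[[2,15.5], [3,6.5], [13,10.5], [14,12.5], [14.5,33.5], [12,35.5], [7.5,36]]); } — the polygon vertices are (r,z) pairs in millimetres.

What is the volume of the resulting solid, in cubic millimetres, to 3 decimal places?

Profile (r,z), 7 vertices: (2,15.5) (3,6.5) (13,10.5) (14,12.5) (14.5,33.5) (12,35.5) (7.5,36)
edge 0: (2,15.5)→(3,6.5)  cross = 2·6.5 − 3·15.5 = -33.5000; (r_i+r_j)·cross = 5·-33.5000 = -167.5000
edge 1: (3,6.5)→(13,10.5)  cross = 3·10.5 − 13·6.5 = -53.0000; (r_i+r_j)·cross = 16·-53.0000 = -848.0000
edge 2: (13,10.5)→(14,12.5)  cross = 13·12.5 − 14·10.5 = 15.5000; (r_i+r_j)·cross = 27·15.5000 = 418.5000
edge 3: (14,12.5)→(14.5,33.5)  cross = 14·33.5 − 14.5·12.5 = 287.7500; (r_i+r_j)·cross = 28.5·287.7500 = 8200.8750
edge 4: (14.5,33.5)→(12,35.5)  cross = 14.5·35.5 − 12·33.5 = 112.7500; (r_i+r_j)·cross = 26.5·112.7500 = 2987.8750
edge 5: (12,35.5)→(7.5,36)  cross = 12·36 − 7.5·35.5 = 165.7500; (r_i+r_j)·cross = 19.5·165.7500 = 3232.1250
edge 6: (7.5,36)→(2,15.5)  cross = 7.5·15.5 − 2·36 = 44.2500; (r_i+r_j)·cross = 9.5·44.2500 = 420.3750
Σcross = 539.5000 → A = |Σcross|/2 = 269.7500 mm²
Σ(r_i+r_j)·cross = 14244.2500 → first moment M = |Σ|/6 = 2374.0417
R_c = M/A = 2374.0417/269.7500 = 8.8009 mm
θ = 102° = 1.780236 rad
V = θ·R_c·A = 1.780236·8.8009·269.7500 = 4226.354 mm³

Volume = 4226.354 mm³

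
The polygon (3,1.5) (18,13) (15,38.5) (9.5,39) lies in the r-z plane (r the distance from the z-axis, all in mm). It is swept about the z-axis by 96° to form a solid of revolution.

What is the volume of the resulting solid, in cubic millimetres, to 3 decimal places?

Volume = 5800.986 mm³

Profile (r,z), 4 vertices: (3,1.5) (18,13) (15,38.5) (9.5,39)
edge 0: (3,1.5)→(18,13)  cross = 3·13 − 18·1.5 = 12.0000; (r_i+r_j)·cross = 21·12.0000 = 252.0000
edge 1: (18,13)→(15,38.5)  cross = 18·38.5 − 15·13 = 498.0000; (r_i+r_j)·cross = 33·498.0000 = 16434.0000
edge 2: (15,38.5)→(9.5,39)  cross = 15·39 − 9.5·38.5 = 219.2500; (r_i+r_j)·cross = 24.5·219.2500 = 5371.6250
edge 3: (9.5,39)→(3,1.5)  cross = 9.5·1.5 − 3·39 = -102.7500; (r_i+r_j)·cross = 12.5·-102.7500 = -1284.3750
Σcross = 626.5000 → A = |Σcross|/2 = 313.2500 mm²
Σ(r_i+r_j)·cross = 20773.2500 → first moment M = |Σ|/6 = 3462.2083
R_c = M/A = 3462.2083/313.2500 = 11.0525 mm
θ = 96° = 1.675516 rad
V = θ·R_c·A = 1.675516·11.0525·313.2500 = 5800.986 mm³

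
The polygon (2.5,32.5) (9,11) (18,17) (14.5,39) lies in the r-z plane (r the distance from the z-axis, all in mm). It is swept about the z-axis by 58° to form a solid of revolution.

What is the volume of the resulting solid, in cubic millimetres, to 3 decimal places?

Volume = 2850.443 mm³

Profile (r,z), 4 vertices: (2.5,32.5) (9,11) (18,17) (14.5,39)
edge 0: (2.5,32.5)→(9,11)  cross = 2.5·11 − 9·32.5 = -265.0000; (r_i+r_j)·cross = 11.5·-265.0000 = -3047.5000
edge 1: (9,11)→(18,17)  cross = 9·17 − 18·11 = -45.0000; (r_i+r_j)·cross = 27·-45.0000 = -1215.0000
edge 2: (18,17)→(14.5,39)  cross = 18·39 − 14.5·17 = 455.5000; (r_i+r_j)·cross = 32.5·455.5000 = 14803.7500
edge 3: (14.5,39)→(2.5,32.5)  cross = 14.5·32.5 − 2.5·39 = 373.7500; (r_i+r_j)·cross = 17·373.7500 = 6353.7500
Σcross = 519.2500 → A = |Σcross|/2 = 259.6250 mm²
Σ(r_i+r_j)·cross = 16895.0000 → first moment M = |Σ|/6 = 2815.8333
R_c = M/A = 2815.8333/259.6250 = 10.8458 mm
θ = 58° = 1.012291 rad
V = θ·R_c·A = 1.012291·10.8458·259.6250 = 2850.443 mm³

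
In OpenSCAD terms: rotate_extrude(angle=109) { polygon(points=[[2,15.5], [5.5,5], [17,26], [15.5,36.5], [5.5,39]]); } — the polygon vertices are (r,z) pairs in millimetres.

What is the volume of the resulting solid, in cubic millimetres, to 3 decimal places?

Volume = 5181.686 mm³

Profile (r,z), 5 vertices: (2,15.5) (5.5,5) (17,26) (15.5,36.5) (5.5,39)
edge 0: (2,15.5)→(5.5,5)  cross = 2·5 − 5.5·15.5 = -75.2500; (r_i+r_j)·cross = 7.5·-75.2500 = -564.3750
edge 1: (5.5,5)→(17,26)  cross = 5.5·26 − 17·5 = 58.0000; (r_i+r_j)·cross = 22.5·58.0000 = 1305.0000
edge 2: (17,26)→(15.5,36.5)  cross = 17·36.5 − 15.5·26 = 217.5000; (r_i+r_j)·cross = 32.5·217.5000 = 7068.7500
edge 3: (15.5,36.5)→(5.5,39)  cross = 15.5·39 − 5.5·36.5 = 403.7500; (r_i+r_j)·cross = 21·403.7500 = 8478.7500
edge 4: (5.5,39)→(2,15.5)  cross = 5.5·15.5 − 2·39 = 7.2500; (r_i+r_j)·cross = 7.5·7.2500 = 54.3750
Σcross = 611.2500 → A = |Σcross|/2 = 305.6250 mm²
Σ(r_i+r_j)·cross = 16342.5000 → first moment M = |Σ|/6 = 2723.7500
R_c = M/A = 2723.7500/305.6250 = 8.9121 mm
θ = 109° = 1.902409 rad
V = θ·R_c·A = 1.902409·8.9121·305.6250 = 5181.686 mm³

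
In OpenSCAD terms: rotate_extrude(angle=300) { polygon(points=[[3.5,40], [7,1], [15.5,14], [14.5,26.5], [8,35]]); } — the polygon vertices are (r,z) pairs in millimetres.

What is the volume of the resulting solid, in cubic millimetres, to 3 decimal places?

Profile (r,z), 5 vertices: (3.5,40) (7,1) (15.5,14) (14.5,26.5) (8,35)
edge 0: (3.5,40)→(7,1)  cross = 3.5·1 − 7·40 = -276.5000; (r_i+r_j)·cross = 10.5·-276.5000 = -2903.2500
edge 1: (7,1)→(15.5,14)  cross = 7·14 − 15.5·1 = 82.5000; (r_i+r_j)·cross = 22.5·82.5000 = 1856.2500
edge 2: (15.5,14)→(14.5,26.5)  cross = 15.5·26.5 − 14.5·14 = 207.7500; (r_i+r_j)·cross = 30·207.7500 = 6232.5000
edge 3: (14.5,26.5)→(8,35)  cross = 14.5·35 − 8·26.5 = 295.5000; (r_i+r_j)·cross = 22.5·295.5000 = 6648.7500
edge 4: (8,35)→(3.5,40)  cross = 8·40 − 3.5·35 = 197.5000; (r_i+r_j)·cross = 11.5·197.5000 = 2271.2500
Σcross = 506.7500 → A = |Σcross|/2 = 253.3750 mm²
Σ(r_i+r_j)·cross = 14105.5000 → first moment M = |Σ|/6 = 2350.9167
R_c = M/A = 2350.9167/253.3750 = 9.2784 mm
θ = 300° = 5.235988 rad
V = θ·R_c·A = 5.235988·9.2784·253.3750 = 12309.371 mm³

Volume = 12309.371 mm³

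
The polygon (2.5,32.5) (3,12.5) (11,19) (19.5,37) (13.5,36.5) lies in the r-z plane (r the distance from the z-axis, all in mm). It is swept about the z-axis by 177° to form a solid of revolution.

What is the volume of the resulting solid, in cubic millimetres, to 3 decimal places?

Volume = 6274.296 mm³

Profile (r,z), 5 vertices: (2.5,32.5) (3,12.5) (11,19) (19.5,37) (13.5,36.5)
edge 0: (2.5,32.5)→(3,12.5)  cross = 2.5·12.5 − 3·32.5 = -66.2500; (r_i+r_j)·cross = 5.5·-66.2500 = -364.3750
edge 1: (3,12.5)→(11,19)  cross = 3·19 − 11·12.5 = -80.5000; (r_i+r_j)·cross = 14·-80.5000 = -1127.0000
edge 2: (11,19)→(19.5,37)  cross = 11·37 − 19.5·19 = 36.5000; (r_i+r_j)·cross = 30.5·36.5000 = 1113.2500
edge 3: (19.5,37)→(13.5,36.5)  cross = 19.5·36.5 − 13.5·37 = 212.2500; (r_i+r_j)·cross = 33·212.2500 = 7004.2500
edge 4: (13.5,36.5)→(2.5,32.5)  cross = 13.5·32.5 − 2.5·36.5 = 347.5000; (r_i+r_j)·cross = 16·347.5000 = 5560.0000
Σcross = 449.5000 → A = |Σcross|/2 = 224.7500 mm²
Σ(r_i+r_j)·cross = 12186.1250 → first moment M = |Σ|/6 = 2031.0208
R_c = M/A = 2031.0208/224.7500 = 9.0368 mm
θ = 177° = 3.089233 rad
V = θ·R_c·A = 3.089233·9.0368·224.7500 = 6274.296 mm³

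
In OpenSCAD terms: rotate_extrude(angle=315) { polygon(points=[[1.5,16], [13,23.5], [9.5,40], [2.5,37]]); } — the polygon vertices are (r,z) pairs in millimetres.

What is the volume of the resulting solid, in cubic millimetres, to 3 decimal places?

Volume = 6531.371 mm³

Profile (r,z), 4 vertices: (1.5,16) (13,23.5) (9.5,40) (2.5,37)
edge 0: (1.5,16)→(13,23.5)  cross = 1.5·23.5 − 13·16 = -172.7500; (r_i+r_j)·cross = 14.5·-172.7500 = -2504.8750
edge 1: (13,23.5)→(9.5,40)  cross = 13·40 − 9.5·23.5 = 296.7500; (r_i+r_j)·cross = 22.5·296.7500 = 6676.8750
edge 2: (9.5,40)→(2.5,37)  cross = 9.5·37 − 2.5·40 = 251.5000; (r_i+r_j)·cross = 12·251.5000 = 3018.0000
edge 3: (2.5,37)→(1.5,16)  cross = 2.5·16 − 1.5·37 = -15.5000; (r_i+r_j)·cross = 4·-15.5000 = -62.0000
Σcross = 360.0000 → A = |Σcross|/2 = 180.0000 mm²
Σ(r_i+r_j)·cross = 7128.0000 → first moment M = |Σ|/6 = 1188.0000
R_c = M/A = 1188.0000/180.0000 = 6.6000 mm
θ = 315° = 5.497787 rad
V = θ·R_c·A = 5.497787·6.6000·180.0000 = 6531.371 mm³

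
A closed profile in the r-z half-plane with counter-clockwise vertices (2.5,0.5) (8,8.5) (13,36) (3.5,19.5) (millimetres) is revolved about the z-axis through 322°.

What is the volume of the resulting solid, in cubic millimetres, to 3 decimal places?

Profile (r,z), 4 vertices: (2.5,0.5) (8,8.5) (13,36) (3.5,19.5)
edge 0: (2.5,0.5)→(8,8.5)  cross = 2.5·8.5 − 8·0.5 = 17.2500; (r_i+r_j)·cross = 10.5·17.2500 = 181.1250
edge 1: (8,8.5)→(13,36)  cross = 8·36 − 13·8.5 = 177.5000; (r_i+r_j)·cross = 21·177.5000 = 3727.5000
edge 2: (13,36)→(3.5,19.5)  cross = 13·19.5 − 3.5·36 = 127.5000; (r_i+r_j)·cross = 16.5·127.5000 = 2103.7500
edge 3: (3.5,19.5)→(2.5,0.5)  cross = 3.5·0.5 − 2.5·19.5 = -47.0000; (r_i+r_j)·cross = 6·-47.0000 = -282.0000
Σcross = 275.2500 → A = |Σcross|/2 = 137.6250 mm²
Σ(r_i+r_j)·cross = 5730.3750 → first moment M = |Σ|/6 = 955.0625
R_c = M/A = 955.0625/137.6250 = 6.9396 mm
θ = 322° = 5.619960 rad
V = θ·R_c·A = 5.619960·6.9396·137.6250 = 5367.413 mm³

Volume = 5367.413 mm³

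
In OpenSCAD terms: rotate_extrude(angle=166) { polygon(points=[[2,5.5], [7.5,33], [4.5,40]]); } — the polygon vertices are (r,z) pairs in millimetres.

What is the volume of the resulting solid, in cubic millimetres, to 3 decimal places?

Volume = 817.989 mm³

Profile (r,z), 3 vertices: (2,5.5) (7.5,33) (4.5,40)
edge 0: (2,5.5)→(7.5,33)  cross = 2·33 − 7.5·5.5 = 24.7500; (r_i+r_j)·cross = 9.5·24.7500 = 235.1250
edge 1: (7.5,33)→(4.5,40)  cross = 7.5·40 − 4.5·33 = 151.5000; (r_i+r_j)·cross = 12·151.5000 = 1818.0000
edge 2: (4.5,40)→(2,5.5)  cross = 4.5·5.5 − 2·40 = -55.2500; (r_i+r_j)·cross = 6.5·-55.2500 = -359.1250
Σcross = 121.0000 → A = |Σcross|/2 = 60.5000 mm²
Σ(r_i+r_j)·cross = 1694.0000 → first moment M = |Σ|/6 = 282.3333
R_c = M/A = 282.3333/60.5000 = 4.6667 mm
θ = 166° = 2.897247 rad
V = θ·R_c·A = 2.897247·4.6667·60.5000 = 817.989 mm³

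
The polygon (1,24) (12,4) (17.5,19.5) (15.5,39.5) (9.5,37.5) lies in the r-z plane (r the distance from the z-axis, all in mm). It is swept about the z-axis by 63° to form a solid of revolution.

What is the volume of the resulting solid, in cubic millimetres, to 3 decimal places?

Profile (r,z), 5 vertices: (1,24) (12,4) (17.5,19.5) (15.5,39.5) (9.5,37.5)
edge 0: (1,24)→(12,4)  cross = 1·4 − 12·24 = -284.0000; (r_i+r_j)·cross = 13·-284.0000 = -3692.0000
edge 1: (12,4)→(17.5,19.5)  cross = 12·19.5 − 17.5·4 = 164.0000; (r_i+r_j)·cross = 29.5·164.0000 = 4838.0000
edge 2: (17.5,19.5)→(15.5,39.5)  cross = 17.5·39.5 − 15.5·19.5 = 389.0000; (r_i+r_j)·cross = 33·389.0000 = 12837.0000
edge 3: (15.5,39.5)→(9.5,37.5)  cross = 15.5·37.5 − 9.5·39.5 = 206.0000; (r_i+r_j)·cross = 25·206.0000 = 5150.0000
edge 4: (9.5,37.5)→(1,24)  cross = 9.5·24 − 1·37.5 = 190.5000; (r_i+r_j)·cross = 10.5·190.5000 = 2000.2500
Σcross = 665.5000 → A = |Σcross|/2 = 332.7500 mm²
Σ(r_i+r_j)·cross = 21133.2500 → first moment M = |Σ|/6 = 3522.2083
R_c = M/A = 3522.2083/332.7500 = 10.5851 mm
θ = 63° = 1.099557 rad
V = θ·R_c·A = 1.099557·10.5851·332.7500 = 3872.870 mm³

Volume = 3872.870 mm³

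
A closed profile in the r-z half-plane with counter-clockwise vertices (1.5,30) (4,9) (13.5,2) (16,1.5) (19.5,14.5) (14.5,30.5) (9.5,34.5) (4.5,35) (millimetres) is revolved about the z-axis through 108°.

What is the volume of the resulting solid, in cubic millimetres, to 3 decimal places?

Profile (r,z), 8 vertices: (1.5,30) (4,9) (13.5,2) (16,1.5) (19.5,14.5) (14.5,30.5) (9.5,34.5) (4.5,35)
edge 0: (1.5,30)→(4,9)  cross = 1.5·9 − 4·30 = -106.5000; (r_i+r_j)·cross = 5.5·-106.5000 = -585.7500
edge 1: (4,9)→(13.5,2)  cross = 4·2 − 13.5·9 = -113.5000; (r_i+r_j)·cross = 17.5·-113.5000 = -1986.2500
edge 2: (13.5,2)→(16,1.5)  cross = 13.5·1.5 − 16·2 = -11.7500; (r_i+r_j)·cross = 29.5·-11.7500 = -346.6250
edge 3: (16,1.5)→(19.5,14.5)  cross = 16·14.5 − 19.5·1.5 = 202.7500; (r_i+r_j)·cross = 35.5·202.7500 = 7197.6250
edge 4: (19.5,14.5)→(14.5,30.5)  cross = 19.5·30.5 − 14.5·14.5 = 384.5000; (r_i+r_j)·cross = 34·384.5000 = 13073.0000
edge 5: (14.5,30.5)→(9.5,34.5)  cross = 14.5·34.5 − 9.5·30.5 = 210.5000; (r_i+r_j)·cross = 24·210.5000 = 5052.0000
edge 6: (9.5,34.5)→(4.5,35)  cross = 9.5·35 − 4.5·34.5 = 177.2500; (r_i+r_j)·cross = 14·177.2500 = 2481.5000
edge 7: (4.5,35)→(1.5,30)  cross = 4.5·30 − 1.5·35 = 82.5000; (r_i+r_j)·cross = 6·82.5000 = 495.0000
Σcross = 825.7500 → A = |Σcross|/2 = 412.8750 mm²
Σ(r_i+r_j)·cross = 25380.5000 → first moment M = |Σ|/6 = 4230.0833
R_c = M/A = 4230.0833/412.8750 = 10.2454 mm
θ = 108° = 1.884956 rad
V = θ·R_c·A = 1.884956·10.2454·412.8750 = 7973.519 mm³

Volume = 7973.519 mm³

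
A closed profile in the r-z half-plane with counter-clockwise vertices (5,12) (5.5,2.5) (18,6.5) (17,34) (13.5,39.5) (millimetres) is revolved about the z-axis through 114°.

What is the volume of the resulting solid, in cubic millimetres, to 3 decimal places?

Profile (r,z), 5 vertices: (5,12) (5.5,2.5) (18,6.5) (17,34) (13.5,39.5)
edge 0: (5,12)→(5.5,2.5)  cross = 5·2.5 − 5.5·12 = -53.5000; (r_i+r_j)·cross = 10.5·-53.5000 = -561.7500
edge 1: (5.5,2.5)→(18,6.5)  cross = 5.5·6.5 − 18·2.5 = -9.2500; (r_i+r_j)·cross = 23.5·-9.2500 = -217.3750
edge 2: (18,6.5)→(17,34)  cross = 18·34 − 17·6.5 = 501.5000; (r_i+r_j)·cross = 35·501.5000 = 17552.5000
edge 3: (17,34)→(13.5,39.5)  cross = 17·39.5 − 13.5·34 = 212.5000; (r_i+r_j)·cross = 30.5·212.5000 = 6481.2500
edge 4: (13.5,39.5)→(5,12)  cross = 13.5·12 − 5·39.5 = -35.5000; (r_i+r_j)·cross = 18.5·-35.5000 = -656.7500
Σcross = 615.7500 → A = |Σcross|/2 = 307.8750 mm²
Σ(r_i+r_j)·cross = 22597.8750 → first moment M = |Σ|/6 = 3766.3125
R_c = M/A = 3766.3125/307.8750 = 12.2333 mm
θ = 114° = 1.989675 rad
V = θ·R_c·A = 1.989675·12.2333·307.8750 = 7493.739 mm³

Volume = 7493.739 mm³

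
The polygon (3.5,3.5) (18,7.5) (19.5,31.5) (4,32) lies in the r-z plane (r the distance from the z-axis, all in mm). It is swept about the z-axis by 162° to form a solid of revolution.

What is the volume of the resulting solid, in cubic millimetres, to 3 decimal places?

Volume = 12231.477 mm³

Profile (r,z), 4 vertices: (3.5,3.5) (18,7.5) (19.5,31.5) (4,32)
edge 0: (3.5,3.5)→(18,7.5)  cross = 3.5·7.5 − 18·3.5 = -36.7500; (r_i+r_j)·cross = 21.5·-36.7500 = -790.1250
edge 1: (18,7.5)→(19.5,31.5)  cross = 18·31.5 − 19.5·7.5 = 420.7500; (r_i+r_j)·cross = 37.5·420.7500 = 15778.1250
edge 2: (19.5,31.5)→(4,32)  cross = 19.5·32 − 4·31.5 = 498.0000; (r_i+r_j)·cross = 23.5·498.0000 = 11703.0000
edge 3: (4,32)→(3.5,3.5)  cross = 4·3.5 − 3.5·32 = -98.0000; (r_i+r_j)·cross = 7.5·-98.0000 = -735.0000
Σcross = 784.0000 → A = |Σcross|/2 = 392.0000 mm²
Σ(r_i+r_j)·cross = 25956.0000 → first moment M = |Σ|/6 = 4326.0000
R_c = M/A = 4326.0000/392.0000 = 11.0357 mm
θ = 162° = 2.827433 rad
V = θ·R_c·A = 2.827433·11.0357·392.0000 = 12231.477 mm³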